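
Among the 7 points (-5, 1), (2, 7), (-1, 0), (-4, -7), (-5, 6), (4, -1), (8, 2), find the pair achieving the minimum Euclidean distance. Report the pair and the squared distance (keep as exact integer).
Pair = ((-5, 1), (-1, 0)); squared distance = 17

Compute all C(7, 2) = 21 pairwise squared distances (x_i − x_j)² + (y_i − y_j)². The minimum is 17, attained by the pair ((-5, 1), (-1, 0)).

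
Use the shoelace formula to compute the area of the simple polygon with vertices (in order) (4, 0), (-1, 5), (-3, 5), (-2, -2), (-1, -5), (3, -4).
Area = 89/2

Shoelace formula: Area = (1/2) |Σ_i (x_i · y_{i+1} − x_{i+1} · y_i)| (indices mod n). Compute each cross term:
  (4)(5) − (-1)(0) = 20
  (-1)(5) − (-3)(5) = 10
  (-3)(-2) − (-2)(5) = 16
  (-2)(-5) − (-1)(-2) = 8
  (-1)(-4) − (3)(-5) = 19
  (3)(0) − (4)(-4) = 16
Sum = 89, so (signed) Area = 89/2 = 89/2, |Area| = 89/2.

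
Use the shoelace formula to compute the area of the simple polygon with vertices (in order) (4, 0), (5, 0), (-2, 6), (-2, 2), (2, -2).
Area = 23

Shoelace formula: Area = (1/2) |Σ_i (x_i · y_{i+1} − x_{i+1} · y_i)| (indices mod n). Compute each cross term:
  (4)(0) − (5)(0) = 0
  (5)(6) − (-2)(0) = 30
  (-2)(2) − (-2)(6) = 8
  (-2)(-2) − (2)(2) = 0
  (2)(0) − (4)(-2) = 8
Sum = 46, so (signed) Area = 46/2 = 23, |Area| = 23.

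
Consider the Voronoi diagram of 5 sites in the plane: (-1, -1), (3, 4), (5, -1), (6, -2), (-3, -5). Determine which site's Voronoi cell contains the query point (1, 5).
Nearest site = (3, 4)

The Voronoi cell of site s contains exactly those query points closer to s than to any other site. Compute squared distances from q = (1, 5) to each site:
  (3 − 1)² + (4 − 5)² = 5
  (-1 − 1)² + (-1 − 5)² = 40
  (5 − 1)² + (-1 − 5)² = 52
  (6 − 1)² + (-2 − 5)² = 74
  (-3 − 1)² + (-5 − 5)² = 116
Minimum is attained by (3, 4), so q lies in its Voronoi cell.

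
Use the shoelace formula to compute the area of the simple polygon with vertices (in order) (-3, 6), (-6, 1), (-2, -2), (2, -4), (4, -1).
Area = 47

Shoelace formula: Area = (1/2) |Σ_i (x_i · y_{i+1} − x_{i+1} · y_i)| (indices mod n). Compute each cross term:
  (-3)(1) − (-6)(6) = 33
  (-6)(-2) − (-2)(1) = 14
  (-2)(-4) − (2)(-2) = 12
  (2)(-1) − (4)(-4) = 14
  (4)(6) − (-3)(-1) = 21
Sum = 94, so (signed) Area = 94/2 = 47, |Area| = 47.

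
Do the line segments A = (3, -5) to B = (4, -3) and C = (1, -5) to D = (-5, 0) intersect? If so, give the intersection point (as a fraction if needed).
No (intersection of containing lines falls outside at least one segment)

Parametrize and solve: t = -10/17, s = -4/17. At least one of these is outside [0, 1], so the segments do not intersect.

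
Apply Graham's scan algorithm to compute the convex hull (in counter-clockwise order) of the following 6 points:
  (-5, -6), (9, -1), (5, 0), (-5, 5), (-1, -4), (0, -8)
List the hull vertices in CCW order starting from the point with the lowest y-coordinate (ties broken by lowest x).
Hull (CCW) = [(0, -8), (9, -1), (-5, 5), (-5, -6)]

Graham scan procedure:
  1. Find the pivot p₀ = point with lowest y (tie → lowest x): (0, -8).
  2. Sort the remaining points by polar angle around p₀.
  3. Walk through sorted points, maintaining a stack; pop the top while the last three entries make a non-left turn (cross product ≤ 0).
  4. Final stack is the convex hull in CCW order: (0, -8), (9, -1), (-5, 5), (-5, -6).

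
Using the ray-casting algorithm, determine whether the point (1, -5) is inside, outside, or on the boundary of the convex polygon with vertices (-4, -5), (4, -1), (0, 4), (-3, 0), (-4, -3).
The point (1, -5) lies strictly outside the polygon

Cast a horizontal ray to the right from the query point and count how many polygon edges it crosses (each edge strictly once or zero times, handled with the usual half-open convention). 
Parity of crossings → even ⇒ outside.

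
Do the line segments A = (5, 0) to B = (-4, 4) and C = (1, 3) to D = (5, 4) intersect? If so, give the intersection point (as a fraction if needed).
No (intersection of containing lines falls outside at least one segment)

Parametrize and solve: t = 16/25, s = -11/25. At least one of these is outside [0, 1], so the segments do not intersect.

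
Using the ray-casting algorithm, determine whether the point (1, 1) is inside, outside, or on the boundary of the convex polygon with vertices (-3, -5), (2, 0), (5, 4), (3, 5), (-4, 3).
The point (1, 1) lies strictly inside the polygon

Cast a horizontal ray to the right from the query point and count how many polygon edges it crosses (each edge strictly once or zero times, handled with the usual half-open convention). 
Parity of crossings → odd ⇒ inside.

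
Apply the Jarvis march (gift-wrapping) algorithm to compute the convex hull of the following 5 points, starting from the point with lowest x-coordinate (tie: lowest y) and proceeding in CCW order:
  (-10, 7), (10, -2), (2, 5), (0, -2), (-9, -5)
Hull (CCW) = [(-10, 7), (-9, -5), (10, -2), (2, 5)]

Jarvis march: at each step, from the current hull vertex p, select the next vertex q as the point such that every other point lies strictly to the left of (or on) the directed line p → q. (Equivalently: for every other point r, the cross product (q − p) × (r − p) ≥ 0.)
Starting point (lowest x, tie lowest y): (-10, 7). Wrap until returning to start. Resulting hull: (-10, 7), (-9, -5), (10, -2), (2, 5).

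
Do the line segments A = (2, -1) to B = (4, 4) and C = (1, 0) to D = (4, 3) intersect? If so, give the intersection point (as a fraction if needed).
Yes; intersection at (10/3, 7/3) (t = 2/3 on AB, s = 7/9 on CD)

Parametrize AB as A + t(B − A) = (2 + 2 t, -1 + 5 t) and CD as C + s(D − C) = (1 + 3 s, 0 + 3 s). Solve the linear system for (t, s). Determinant = 9 ≠ 0, so a unique intersection of the containing lines exists. Solution: t = 2/3, s = 7/9 — both in [0, 1], so the segments cross. Intersection point: (10/3, 7/3).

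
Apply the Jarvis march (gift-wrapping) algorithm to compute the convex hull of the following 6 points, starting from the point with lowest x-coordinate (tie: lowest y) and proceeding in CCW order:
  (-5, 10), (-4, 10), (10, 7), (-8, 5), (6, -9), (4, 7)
Hull (CCW) = [(-8, 5), (6, -9), (10, 7), (-4, 10), (-5, 10)]

Jarvis march: at each step, from the current hull vertex p, select the next vertex q as the point such that every other point lies strictly to the left of (or on) the directed line p → q. (Equivalently: for every other point r, the cross product (q − p) × (r − p) ≥ 0.)
Starting point (lowest x, tie lowest y): (-8, 5). Wrap until returning to start. Resulting hull: (-8, 5), (6, -9), (10, 7), (-4, 10), (-5, 10).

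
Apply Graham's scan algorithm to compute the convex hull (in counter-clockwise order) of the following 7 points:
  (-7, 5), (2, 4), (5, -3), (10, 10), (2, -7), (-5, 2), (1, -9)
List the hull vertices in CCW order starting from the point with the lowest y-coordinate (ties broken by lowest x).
Hull (CCW) = [(1, -9), (5, -3), (10, 10), (-7, 5)]

Graham scan procedure:
  1. Find the pivot p₀ = point with lowest y (tie → lowest x): (1, -9).
  2. Sort the remaining points by polar angle around p₀.
  3. Walk through sorted points, maintaining a stack; pop the top while the last three entries make a non-left turn (cross product ≤ 0).
  4. Final stack is the convex hull in CCW order: (1, -9), (5, -3), (10, 10), (-7, 5).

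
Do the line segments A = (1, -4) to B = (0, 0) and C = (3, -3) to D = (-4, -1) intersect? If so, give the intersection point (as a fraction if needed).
Yes; intersection at (15/26, -30/13) (t = 11/26 on AB, s = 9/26 on CD)

Parametrize AB as A + t(B − A) = (1 + -1 t, -4 + 4 t) and CD as C + s(D − C) = (3 + -7 s, -3 + 2 s). Solve the linear system for (t, s). Determinant = -26 ≠ 0, so a unique intersection of the containing lines exists. Solution: t = 11/26, s = 9/26 — both in [0, 1], so the segments cross. Intersection point: (15/26, -30/13).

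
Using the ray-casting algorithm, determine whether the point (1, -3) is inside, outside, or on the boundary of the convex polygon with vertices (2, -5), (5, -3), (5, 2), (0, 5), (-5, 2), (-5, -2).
The point (1, -3) lies strictly inside the polygon

Cast a horizontal ray to the right from the query point and count how many polygon edges it crosses (each edge strictly once or zero times, handled with the usual half-open convention). 
Parity of crossings → odd ⇒ inside.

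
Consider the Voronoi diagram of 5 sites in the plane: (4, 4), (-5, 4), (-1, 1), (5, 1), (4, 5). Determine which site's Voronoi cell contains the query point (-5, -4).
Nearest site = (-1, 1)

The Voronoi cell of site s contains exactly those query points closer to s than to any other site. Compute squared distances from q = (-5, -4) to each site:
  (-1 − -5)² + (1 − -4)² = 41
  (-5 − -5)² + (4 − -4)² = 64
  (5 − -5)² + (1 − -4)² = 125
  (4 − -5)² + (4 − -4)² = 145
  (4 − -5)² + (5 − -4)² = 162
Minimum is attained by (-1, 1), so q lies in its Voronoi cell.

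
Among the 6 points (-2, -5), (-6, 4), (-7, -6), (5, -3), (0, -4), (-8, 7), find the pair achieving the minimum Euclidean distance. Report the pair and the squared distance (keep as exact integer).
Pair = ((-2, -5), (0, -4)); squared distance = 5

Compute all C(6, 2) = 15 pairwise squared distances (x_i − x_j)² + (y_i − y_j)². The minimum is 5, attained by the pair ((-2, -5), (0, -4)).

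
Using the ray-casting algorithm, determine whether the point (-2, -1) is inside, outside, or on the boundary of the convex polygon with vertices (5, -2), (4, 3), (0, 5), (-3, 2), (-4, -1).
The point (-2, -1) lies strictly inside the polygon

Cast a horizontal ray to the right from the query point and count how many polygon edges it crosses (each edge strictly once or zero times, handled with the usual half-open convention). 
Parity of crossings → odd ⇒ inside.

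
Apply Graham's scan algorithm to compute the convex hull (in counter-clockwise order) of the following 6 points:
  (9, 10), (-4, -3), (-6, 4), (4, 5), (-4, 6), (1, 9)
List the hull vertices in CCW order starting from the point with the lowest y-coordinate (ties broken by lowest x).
Hull (CCW) = [(-4, -3), (9, 10), (1, 9), (-4, 6), (-6, 4)]

Graham scan procedure:
  1. Find the pivot p₀ = point with lowest y (tie → lowest x): (-4, -3).
  2. Sort the remaining points by polar angle around p₀.
  3. Walk through sorted points, maintaining a stack; pop the top while the last three entries make a non-left turn (cross product ≤ 0).
  4. Final stack is the convex hull in CCW order: (-4, -3), (9, 10), (1, 9), (-4, 6), (-6, 4).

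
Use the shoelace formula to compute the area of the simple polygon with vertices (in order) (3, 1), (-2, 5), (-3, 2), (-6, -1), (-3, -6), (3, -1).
Area = 103/2

Shoelace formula: Area = (1/2) |Σ_i (x_i · y_{i+1} − x_{i+1} · y_i)| (indices mod n). Compute each cross term:
  (3)(5) − (-2)(1) = 17
  (-2)(2) − (-3)(5) = 11
  (-3)(-1) − (-6)(2) = 15
  (-6)(-6) − (-3)(-1) = 33
  (-3)(-1) − (3)(-6) = 21
  (3)(1) − (3)(-1) = 6
Sum = 103, so (signed) Area = 103/2 = 103/2, |Area| = 103/2.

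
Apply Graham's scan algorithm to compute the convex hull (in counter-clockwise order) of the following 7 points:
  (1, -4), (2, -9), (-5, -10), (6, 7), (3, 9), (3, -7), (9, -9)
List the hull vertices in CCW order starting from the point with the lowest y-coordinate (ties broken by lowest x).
Hull (CCW) = [(-5, -10), (9, -9), (6, 7), (3, 9)]

Graham scan procedure:
  1. Find the pivot p₀ = point with lowest y (tie → lowest x): (-5, -10).
  2. Sort the remaining points by polar angle around p₀.
  3. Walk through sorted points, maintaining a stack; pop the top while the last three entries make a non-left turn (cross product ≤ 0).
  4. Final stack is the convex hull in CCW order: (-5, -10), (9, -9), (6, 7), (3, 9).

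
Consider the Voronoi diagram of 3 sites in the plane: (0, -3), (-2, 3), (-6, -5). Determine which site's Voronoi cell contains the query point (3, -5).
Nearest site = (0, -3)

The Voronoi cell of site s contains exactly those query points closer to s than to any other site. Compute squared distances from q = (3, -5) to each site:
  (0 − 3)² + (-3 − -5)² = 13
  (-6 − 3)² + (-5 − -5)² = 81
  (-2 − 3)² + (3 − -5)² = 89
Minimum is attained by (0, -3), so q lies in its Voronoi cell.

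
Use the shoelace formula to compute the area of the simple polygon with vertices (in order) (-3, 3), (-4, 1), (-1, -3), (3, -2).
Area = 18

Shoelace formula: Area = (1/2) |Σ_i (x_i · y_{i+1} − x_{i+1} · y_i)| (indices mod n). Compute each cross term:
  (-3)(1) − (-4)(3) = 9
  (-4)(-3) − (-1)(1) = 13
  (-1)(-2) − (3)(-3) = 11
  (3)(3) − (-3)(-2) = 3
Sum = 36, so (signed) Area = 36/2 = 18, |Area| = 18.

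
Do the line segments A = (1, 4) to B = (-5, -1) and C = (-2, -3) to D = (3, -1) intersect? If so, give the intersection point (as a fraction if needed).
No (intersection of containing lines falls outside at least one segment)

Parametrize and solve: t = 29/13, s = -27/13. At least one of these is outside [0, 1], so the segments do not intersect.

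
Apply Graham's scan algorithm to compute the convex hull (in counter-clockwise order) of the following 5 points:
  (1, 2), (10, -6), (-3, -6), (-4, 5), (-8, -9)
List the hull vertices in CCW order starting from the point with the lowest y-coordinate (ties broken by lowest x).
Hull (CCW) = [(-8, -9), (10, -6), (1, 2), (-4, 5)]

Graham scan procedure:
  1. Find the pivot p₀ = point with lowest y (tie → lowest x): (-8, -9).
  2. Sort the remaining points by polar angle around p₀.
  3. Walk through sorted points, maintaining a stack; pop the top while the last three entries make a non-left turn (cross product ≤ 0).
  4. Final stack is the convex hull in CCW order: (-8, -9), (10, -6), (1, 2), (-4, 5).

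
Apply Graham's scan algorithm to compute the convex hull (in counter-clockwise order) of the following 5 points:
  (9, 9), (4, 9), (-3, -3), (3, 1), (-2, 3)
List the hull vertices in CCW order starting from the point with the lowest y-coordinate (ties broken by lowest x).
Hull (CCW) = [(-3, -3), (3, 1), (9, 9), (4, 9), (-2, 3)]

Graham scan procedure:
  1. Find the pivot p₀ = point with lowest y (tie → lowest x): (-3, -3).
  2. Sort the remaining points by polar angle around p₀.
  3. Walk through sorted points, maintaining a stack; pop the top while the last three entries make a non-left turn (cross product ≤ 0).
  4. Final stack is the convex hull in CCW order: (-3, -3), (3, 1), (9, 9), (4, 9), (-2, 3).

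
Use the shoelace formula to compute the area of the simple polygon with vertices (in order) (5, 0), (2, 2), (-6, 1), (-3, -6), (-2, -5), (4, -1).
Area = 93/2

Shoelace formula: Area = (1/2) |Σ_i (x_i · y_{i+1} − x_{i+1} · y_i)| (indices mod n). Compute each cross term:
  (5)(2) − (2)(0) = 10
  (2)(1) − (-6)(2) = 14
  (-6)(-6) − (-3)(1) = 39
  (-3)(-5) − (-2)(-6) = 3
  (-2)(-1) − (4)(-5) = 22
  (4)(0) − (5)(-1) = 5
Sum = 93, so (signed) Area = 93/2 = 93/2, |Area| = 93/2.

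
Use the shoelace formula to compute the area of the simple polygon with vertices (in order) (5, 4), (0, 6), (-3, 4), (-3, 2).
Area = 16

Shoelace formula: Area = (1/2) |Σ_i (x_i · y_{i+1} − x_{i+1} · y_i)| (indices mod n). Compute each cross term:
  (5)(6) − (0)(4) = 30
  (0)(4) − (-3)(6) = 18
  (-3)(2) − (-3)(4) = 6
  (-3)(4) − (5)(2) = -22
Sum = 32, so (signed) Area = 32/2 = 16, |Area| = 16.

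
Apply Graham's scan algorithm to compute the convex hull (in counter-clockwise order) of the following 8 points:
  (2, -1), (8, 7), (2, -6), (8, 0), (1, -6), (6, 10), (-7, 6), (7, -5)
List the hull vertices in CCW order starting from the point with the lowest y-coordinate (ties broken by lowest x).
Hull (CCW) = [(1, -6), (2, -6), (7, -5), (8, 0), (8, 7), (6, 10), (-7, 6)]

Graham scan procedure:
  1. Find the pivot p₀ = point with lowest y (tie → lowest x): (1, -6).
  2. Sort the remaining points by polar angle around p₀.
  3. Walk through sorted points, maintaining a stack; pop the top while the last three entries make a non-left turn (cross product ≤ 0).
  4. Final stack is the convex hull in CCW order: (1, -6), (2, -6), (7, -5), (8, 0), (8, 7), (6, 10), (-7, 6).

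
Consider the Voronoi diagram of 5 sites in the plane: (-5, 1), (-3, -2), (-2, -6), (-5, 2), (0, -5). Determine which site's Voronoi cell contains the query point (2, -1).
Nearest site = (0, -5)

The Voronoi cell of site s contains exactly those query points closer to s than to any other site. Compute squared distances from q = (2, -1) to each site:
  (0 − 2)² + (-5 − -1)² = 20
  (-3 − 2)² + (-2 − -1)² = 26
  (-2 − 2)² + (-6 − -1)² = 41
  (-5 − 2)² + (1 − -1)² = 53
  (-5 − 2)² + (2 − -1)² = 58
Minimum is attained by (0, -5), so q lies in its Voronoi cell.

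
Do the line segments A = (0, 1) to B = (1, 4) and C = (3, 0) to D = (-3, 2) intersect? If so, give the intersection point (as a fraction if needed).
Yes; intersection at (0, 1) (t = 0 on AB, s = 1/2 on CD)

Parametrize AB as A + t(B − A) = (0 + 1 t, 1 + 3 t) and CD as C + s(D − C) = (3 + -6 s, 0 + 2 s). Solve the linear system for (t, s). Determinant = -20 ≠ 0, so a unique intersection of the containing lines exists. Solution: t = 0, s = 1/2 — both in [0, 1], so the segments cross. Intersection point: (0, 1).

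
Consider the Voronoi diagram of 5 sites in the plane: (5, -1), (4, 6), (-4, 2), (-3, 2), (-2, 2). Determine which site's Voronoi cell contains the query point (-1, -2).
Nearest site = (-2, 2)

The Voronoi cell of site s contains exactly those query points closer to s than to any other site. Compute squared distances from q = (-1, -2) to each site:
  (-2 − -1)² + (2 − -2)² = 17
  (-3 − -1)² + (2 − -2)² = 20
  (-4 − -1)² + (2 − -2)² = 25
  (5 − -1)² + (-1 − -2)² = 37
  (4 − -1)² + (6 − -2)² = 89
Minimum is attained by (-2, 2), so q lies in its Voronoi cell.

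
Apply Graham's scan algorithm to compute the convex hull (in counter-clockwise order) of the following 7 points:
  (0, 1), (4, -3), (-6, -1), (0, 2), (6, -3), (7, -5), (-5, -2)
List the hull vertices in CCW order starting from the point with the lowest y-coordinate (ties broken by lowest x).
Hull (CCW) = [(7, -5), (6, -3), (0, 2), (-6, -1), (-5, -2)]

Graham scan procedure:
  1. Find the pivot p₀ = point with lowest y (tie → lowest x): (7, -5).
  2. Sort the remaining points by polar angle around p₀.
  3. Walk through sorted points, maintaining a stack; pop the top while the last three entries make a non-left turn (cross product ≤ 0).
  4. Final stack is the convex hull in CCW order: (7, -5), (6, -3), (0, 2), (-6, -1), (-5, -2).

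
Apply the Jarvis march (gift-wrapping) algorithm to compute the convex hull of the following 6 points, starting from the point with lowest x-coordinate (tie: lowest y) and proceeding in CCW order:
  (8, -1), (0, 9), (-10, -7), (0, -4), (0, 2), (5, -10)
Hull (CCW) = [(-10, -7), (5, -10), (8, -1), (0, 9)]

Jarvis march: at each step, from the current hull vertex p, select the next vertex q as the point such that every other point lies strictly to the left of (or on) the directed line p → q. (Equivalently: for every other point r, the cross product (q − p) × (r − p) ≥ 0.)
Starting point (lowest x, tie lowest y): (-10, -7). Wrap until returning to start. Resulting hull: (-10, -7), (5, -10), (8, -1), (0, 9).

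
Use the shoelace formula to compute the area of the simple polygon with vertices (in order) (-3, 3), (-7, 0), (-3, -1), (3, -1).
Area = 20

Shoelace formula: Area = (1/2) |Σ_i (x_i · y_{i+1} − x_{i+1} · y_i)| (indices mod n). Compute each cross term:
  (-3)(0) − (-7)(3) = 21
  (-7)(-1) − (-3)(0) = 7
  (-3)(-1) − (3)(-1) = 6
  (3)(3) − (-3)(-1) = 6
Sum = 40, so (signed) Area = 40/2 = 20, |Area| = 20.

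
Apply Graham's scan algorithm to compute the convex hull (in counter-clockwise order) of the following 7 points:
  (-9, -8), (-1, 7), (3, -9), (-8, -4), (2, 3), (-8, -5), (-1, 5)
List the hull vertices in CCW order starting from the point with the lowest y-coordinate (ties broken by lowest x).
Hull (CCW) = [(3, -9), (2, 3), (-1, 7), (-8, -4), (-9, -8)]

Graham scan procedure:
  1. Find the pivot p₀ = point with lowest y (tie → lowest x): (3, -9).
  2. Sort the remaining points by polar angle around p₀.
  3. Walk through sorted points, maintaining a stack; pop the top while the last three entries make a non-left turn (cross product ≤ 0).
  4. Final stack is the convex hull in CCW order: (3, -9), (2, 3), (-1, 7), (-8, -4), (-9, -8).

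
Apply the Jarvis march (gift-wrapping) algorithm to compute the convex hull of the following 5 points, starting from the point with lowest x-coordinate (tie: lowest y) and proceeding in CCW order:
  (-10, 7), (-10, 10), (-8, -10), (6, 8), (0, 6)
Hull (CCW) = [(-10, 7), (-8, -10), (6, 8), (-10, 10)]

Jarvis march: at each step, from the current hull vertex p, select the next vertex q as the point such that every other point lies strictly to the left of (or on) the directed line p → q. (Equivalently: for every other point r, the cross product (q − p) × (r − p) ≥ 0.)
Starting point (lowest x, tie lowest y): (-10, 7). Wrap until returning to start. Resulting hull: (-10, 7), (-8, -10), (6, 8), (-10, 10).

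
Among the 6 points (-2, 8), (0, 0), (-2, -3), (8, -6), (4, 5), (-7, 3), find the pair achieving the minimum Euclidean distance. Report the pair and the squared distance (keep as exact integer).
Pair = ((0, 0), (-2, -3)); squared distance = 13

Compute all C(6, 2) = 15 pairwise squared distances (x_i − x_j)² + (y_i − y_j)². The minimum is 13, attained by the pair ((0, 0), (-2, -3)).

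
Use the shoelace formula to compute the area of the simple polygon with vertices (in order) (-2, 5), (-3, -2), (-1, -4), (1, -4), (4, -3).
Area = 32

Shoelace formula: Area = (1/2) |Σ_i (x_i · y_{i+1} − x_{i+1} · y_i)| (indices mod n). Compute each cross term:
  (-2)(-2) − (-3)(5) = 19
  (-3)(-4) − (-1)(-2) = 10
  (-1)(-4) − (1)(-4) = 8
  (1)(-3) − (4)(-4) = 13
  (4)(5) − (-2)(-3) = 14
Sum = 64, so (signed) Area = 64/2 = 32, |Area| = 32.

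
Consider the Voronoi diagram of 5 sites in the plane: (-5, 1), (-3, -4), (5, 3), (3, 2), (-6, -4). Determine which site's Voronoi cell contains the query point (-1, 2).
Nearest site = (3, 2)

The Voronoi cell of site s contains exactly those query points closer to s than to any other site. Compute squared distances from q = (-1, 2) to each site:
  (3 − -1)² + (2 − 2)² = 16
  (-5 − -1)² + (1 − 2)² = 17
  (5 − -1)² + (3 − 2)² = 37
  (-3 − -1)² + (-4 − 2)² = 40
  (-6 − -1)² + (-4 − 2)² = 61
Minimum is attained by (3, 2), so q lies in its Voronoi cell.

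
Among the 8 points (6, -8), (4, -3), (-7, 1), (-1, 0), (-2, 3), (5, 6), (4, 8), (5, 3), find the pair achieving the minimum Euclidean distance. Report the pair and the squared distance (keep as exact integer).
Pair = ((5, 6), (4, 8)); squared distance = 5

Compute all C(8, 2) = 28 pairwise squared distances (x_i − x_j)² + (y_i − y_j)². The minimum is 5, attained by the pair ((5, 6), (4, 8)).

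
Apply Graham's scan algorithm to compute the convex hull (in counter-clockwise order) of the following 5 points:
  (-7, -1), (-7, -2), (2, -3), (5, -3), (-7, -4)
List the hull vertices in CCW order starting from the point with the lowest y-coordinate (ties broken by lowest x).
Hull (CCW) = [(-7, -4), (5, -3), (-7, -1)]

Graham scan procedure:
  1. Find the pivot p₀ = point with lowest y (tie → lowest x): (-7, -4).
  2. Sort the remaining points by polar angle around p₀.
  3. Walk through sorted points, maintaining a stack; pop the top while the last three entries make a non-left turn (cross product ≤ 0).
  4. Final stack is the convex hull in CCW order: (-7, -4), (5, -3), (-7, -1).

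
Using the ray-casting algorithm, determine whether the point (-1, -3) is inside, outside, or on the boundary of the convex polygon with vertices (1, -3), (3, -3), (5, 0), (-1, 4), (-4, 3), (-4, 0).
The point (-1, -3) lies strictly outside the polygon

Cast a horizontal ray to the right from the query point and count how many polygon edges it crosses (each edge strictly once or zero times, handled with the usual half-open convention). 
Parity of crossings → even ⇒ outside.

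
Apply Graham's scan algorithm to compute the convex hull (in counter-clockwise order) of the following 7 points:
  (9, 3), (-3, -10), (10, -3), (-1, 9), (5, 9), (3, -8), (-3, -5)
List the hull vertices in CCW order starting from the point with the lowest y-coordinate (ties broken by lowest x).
Hull (CCW) = [(-3, -10), (3, -8), (10, -3), (9, 3), (5, 9), (-1, 9), (-3, -5)]

Graham scan procedure:
  1. Find the pivot p₀ = point with lowest y (tie → lowest x): (-3, -10).
  2. Sort the remaining points by polar angle around p₀.
  3. Walk through sorted points, maintaining a stack; pop the top while the last three entries make a non-left turn (cross product ≤ 0).
  4. Final stack is the convex hull in CCW order: (-3, -10), (3, -8), (10, -3), (9, 3), (5, 9), (-1, 9), (-3, -5).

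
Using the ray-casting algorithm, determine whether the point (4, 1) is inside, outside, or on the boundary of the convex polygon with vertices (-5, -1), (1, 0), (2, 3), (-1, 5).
The point (4, 1) lies strictly outside the polygon

Cast a horizontal ray to the right from the query point and count how many polygon edges it crosses (each edge strictly once or zero times, handled with the usual half-open convention). 
Parity of crossings → even ⇒ outside.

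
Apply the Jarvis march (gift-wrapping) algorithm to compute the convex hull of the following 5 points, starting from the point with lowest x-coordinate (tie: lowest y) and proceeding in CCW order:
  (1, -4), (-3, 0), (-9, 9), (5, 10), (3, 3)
Hull (CCW) = [(-9, 9), (-3, 0), (1, -4), (5, 10)]

Jarvis march: at each step, from the current hull vertex p, select the next vertex q as the point such that every other point lies strictly to the left of (or on) the directed line p → q. (Equivalently: for every other point r, the cross product (q − p) × (r − p) ≥ 0.)
Starting point (lowest x, tie lowest y): (-9, 9). Wrap until returning to start. Resulting hull: (-9, 9), (-3, 0), (1, -4), (5, 10).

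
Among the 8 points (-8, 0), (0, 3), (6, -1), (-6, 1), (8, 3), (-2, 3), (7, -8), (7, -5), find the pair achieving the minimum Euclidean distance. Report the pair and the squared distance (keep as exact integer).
Pair = ((0, 3), (-2, 3)); squared distance = 4

Compute all C(8, 2) = 28 pairwise squared distances (x_i − x_j)² + (y_i − y_j)². The minimum is 4, attained by the pair ((0, 3), (-2, 3)).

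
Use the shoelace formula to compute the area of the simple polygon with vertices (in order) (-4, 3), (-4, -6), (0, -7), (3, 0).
Area = 47

Shoelace formula: Area = (1/2) |Σ_i (x_i · y_{i+1} − x_{i+1} · y_i)| (indices mod n). Compute each cross term:
  (-4)(-6) − (-4)(3) = 36
  (-4)(-7) − (0)(-6) = 28
  (0)(0) − (3)(-7) = 21
  (3)(3) − (-4)(0) = 9
Sum = 94, so (signed) Area = 94/2 = 47, |Area| = 47.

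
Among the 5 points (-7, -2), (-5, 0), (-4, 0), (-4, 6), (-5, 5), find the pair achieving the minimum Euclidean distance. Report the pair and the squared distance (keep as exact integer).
Pair = ((-5, 0), (-4, 0)); squared distance = 1

Compute all C(5, 2) = 10 pairwise squared distances (x_i − x_j)² + (y_i − y_j)². The minimum is 1, attained by the pair ((-5, 0), (-4, 0)).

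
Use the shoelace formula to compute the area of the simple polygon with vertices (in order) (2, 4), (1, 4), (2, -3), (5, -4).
Area = 14

Shoelace formula: Area = (1/2) |Σ_i (x_i · y_{i+1} − x_{i+1} · y_i)| (indices mod n). Compute each cross term:
  (2)(4) − (1)(4) = 4
  (1)(-3) − (2)(4) = -11
  (2)(-4) − (5)(-3) = 7
  (5)(4) − (2)(-4) = 28
Sum = 28, so (signed) Area = 28/2 = 14, |Area| = 14.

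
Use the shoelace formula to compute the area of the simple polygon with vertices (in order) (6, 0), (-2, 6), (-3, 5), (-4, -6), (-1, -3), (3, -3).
Area = 59

Shoelace formula: Area = (1/2) |Σ_i (x_i · y_{i+1} − x_{i+1} · y_i)| (indices mod n). Compute each cross term:
  (6)(6) − (-2)(0) = 36
  (-2)(5) − (-3)(6) = 8
  (-3)(-6) − (-4)(5) = 38
  (-4)(-3) − (-1)(-6) = 6
  (-1)(-3) − (3)(-3) = 12
  (3)(0) − (6)(-3) = 18
Sum = 118, so (signed) Area = 118/2 = 59, |Area| = 59.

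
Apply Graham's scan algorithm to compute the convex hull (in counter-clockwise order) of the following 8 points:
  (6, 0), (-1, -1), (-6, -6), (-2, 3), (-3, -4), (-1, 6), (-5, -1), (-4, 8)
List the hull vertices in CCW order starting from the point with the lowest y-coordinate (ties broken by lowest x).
Hull (CCW) = [(-6, -6), (6, 0), (-1, 6), (-4, 8)]

Graham scan procedure:
  1. Find the pivot p₀ = point with lowest y (tie → lowest x): (-6, -6).
  2. Sort the remaining points by polar angle around p₀.
  3. Walk through sorted points, maintaining a stack; pop the top while the last three entries make a non-left turn (cross product ≤ 0).
  4. Final stack is the convex hull in CCW order: (-6, -6), (6, 0), (-1, 6), (-4, 8).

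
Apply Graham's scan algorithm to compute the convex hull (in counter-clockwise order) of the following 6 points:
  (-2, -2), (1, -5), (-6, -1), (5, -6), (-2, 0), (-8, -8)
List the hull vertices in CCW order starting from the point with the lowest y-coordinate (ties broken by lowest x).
Hull (CCW) = [(-8, -8), (5, -6), (-2, 0), (-6, -1)]

Graham scan procedure:
  1. Find the pivot p₀ = point with lowest y (tie → lowest x): (-8, -8).
  2. Sort the remaining points by polar angle around p₀.
  3. Walk through sorted points, maintaining a stack; pop the top while the last three entries make a non-left turn (cross product ≤ 0).
  4. Final stack is the convex hull in CCW order: (-8, -8), (5, -6), (-2, 0), (-6, -1).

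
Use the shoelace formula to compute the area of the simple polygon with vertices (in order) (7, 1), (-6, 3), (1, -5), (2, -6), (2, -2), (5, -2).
Area = 91/2

Shoelace formula: Area = (1/2) |Σ_i (x_i · y_{i+1} − x_{i+1} · y_i)| (indices mod n). Compute each cross term:
  (7)(3) − (-6)(1) = 27
  (-6)(-5) − (1)(3) = 27
  (1)(-6) − (2)(-5) = 4
  (2)(-2) − (2)(-6) = 8
  (2)(-2) − (5)(-2) = 6
  (5)(1) − (7)(-2) = 19
Sum = 91, so (signed) Area = 91/2 = 91/2, |Area| = 91/2.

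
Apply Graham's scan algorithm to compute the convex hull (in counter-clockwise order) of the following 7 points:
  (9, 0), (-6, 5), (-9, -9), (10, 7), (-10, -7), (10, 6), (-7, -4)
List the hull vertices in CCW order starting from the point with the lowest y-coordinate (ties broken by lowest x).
Hull (CCW) = [(-9, -9), (9, 0), (10, 6), (10, 7), (-6, 5), (-10, -7)]

Graham scan procedure:
  1. Find the pivot p₀ = point with lowest y (tie → lowest x): (-9, -9).
  2. Sort the remaining points by polar angle around p₀.
  3. Walk through sorted points, maintaining a stack; pop the top while the last three entries make a non-left turn (cross product ≤ 0).
  4. Final stack is the convex hull in CCW order: (-9, -9), (9, 0), (10, 6), (10, 7), (-6, 5), (-10, -7).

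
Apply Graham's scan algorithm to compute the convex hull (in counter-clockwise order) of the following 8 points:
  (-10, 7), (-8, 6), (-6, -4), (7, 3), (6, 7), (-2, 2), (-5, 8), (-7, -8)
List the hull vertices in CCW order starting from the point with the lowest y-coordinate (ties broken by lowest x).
Hull (CCW) = [(-7, -8), (7, 3), (6, 7), (-5, 8), (-10, 7)]

Graham scan procedure:
  1. Find the pivot p₀ = point with lowest y (tie → lowest x): (-7, -8).
  2. Sort the remaining points by polar angle around p₀.
  3. Walk through sorted points, maintaining a stack; pop the top while the last three entries make a non-left turn (cross product ≤ 0).
  4. Final stack is the convex hull in CCW order: (-7, -8), (7, 3), (6, 7), (-5, 8), (-10, 7).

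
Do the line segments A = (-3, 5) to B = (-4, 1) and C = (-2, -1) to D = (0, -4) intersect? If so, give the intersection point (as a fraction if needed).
No (intersection of containing lines falls outside at least one segment)

Parametrize and solve: t = 9/11, s = -10/11. At least one of these is outside [0, 1], so the segments do not intersect.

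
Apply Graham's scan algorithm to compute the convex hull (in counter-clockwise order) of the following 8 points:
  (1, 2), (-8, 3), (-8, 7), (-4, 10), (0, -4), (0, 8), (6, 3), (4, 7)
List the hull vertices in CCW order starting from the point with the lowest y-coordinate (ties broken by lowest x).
Hull (CCW) = [(0, -4), (6, 3), (4, 7), (-4, 10), (-8, 7), (-8, 3)]

Graham scan procedure:
  1. Find the pivot p₀ = point with lowest y (tie → lowest x): (0, -4).
  2. Sort the remaining points by polar angle around p₀.
  3. Walk through sorted points, maintaining a stack; pop the top while the last three entries make a non-left turn (cross product ≤ 0).
  4. Final stack is the convex hull in CCW order: (0, -4), (6, 3), (4, 7), (-4, 10), (-8, 7), (-8, 3).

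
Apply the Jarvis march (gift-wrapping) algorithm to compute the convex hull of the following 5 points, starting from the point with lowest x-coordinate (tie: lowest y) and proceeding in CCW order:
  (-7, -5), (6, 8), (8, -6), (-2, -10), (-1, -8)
Hull (CCW) = [(-7, -5), (-2, -10), (8, -6), (6, 8)]

Jarvis march: at each step, from the current hull vertex p, select the next vertex q as the point such that every other point lies strictly to the left of (or on) the directed line p → q. (Equivalently: for every other point r, the cross product (q − p) × (r − p) ≥ 0.)
Starting point (lowest x, tie lowest y): (-7, -5). Wrap until returning to start. Resulting hull: (-7, -5), (-2, -10), (8, -6), (6, 8).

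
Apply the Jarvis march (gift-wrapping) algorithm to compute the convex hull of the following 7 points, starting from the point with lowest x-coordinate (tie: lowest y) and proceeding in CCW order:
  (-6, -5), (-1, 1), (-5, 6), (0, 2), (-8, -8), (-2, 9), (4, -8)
Hull (CCW) = [(-8, -8), (4, -8), (-2, 9), (-5, 6)]

Jarvis march: at each step, from the current hull vertex p, select the next vertex q as the point such that every other point lies strictly to the left of (or on) the directed line p → q. (Equivalently: for every other point r, the cross product (q − p) × (r − p) ≥ 0.)
Starting point (lowest x, tie lowest y): (-8, -8). Wrap until returning to start. Resulting hull: (-8, -8), (4, -8), (-2, 9), (-5, 6).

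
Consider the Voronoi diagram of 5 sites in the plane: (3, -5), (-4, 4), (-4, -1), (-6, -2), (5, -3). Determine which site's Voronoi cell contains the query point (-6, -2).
Nearest site = (-6, -2)

The Voronoi cell of site s contains exactly those query points closer to s than to any other site. Compute squared distances from q = (-6, -2) to each site:
  (-6 − -6)² + (-2 − -2)² = 0
  (-4 − -6)² + (-1 − -2)² = 5
  (-4 − -6)² + (4 − -2)² = 40
  (3 − -6)² + (-5 − -2)² = 90
  (5 − -6)² + (-3 − -2)² = 122
Minimum is attained by (-6, -2), so q lies in its Voronoi cell.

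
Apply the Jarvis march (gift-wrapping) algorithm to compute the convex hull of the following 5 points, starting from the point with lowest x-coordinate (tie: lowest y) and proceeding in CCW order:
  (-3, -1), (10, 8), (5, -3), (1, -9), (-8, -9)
Hull (CCW) = [(-8, -9), (1, -9), (5, -3), (10, 8), (-3, -1)]

Jarvis march: at each step, from the current hull vertex p, select the next vertex q as the point such that every other point lies strictly to the left of (or on) the directed line p → q. (Equivalently: for every other point r, the cross product (q − p) × (r − p) ≥ 0.)
Starting point (lowest x, tie lowest y): (-8, -9). Wrap until returning to start. Resulting hull: (-8, -9), (1, -9), (5, -3), (10, 8), (-3, -1).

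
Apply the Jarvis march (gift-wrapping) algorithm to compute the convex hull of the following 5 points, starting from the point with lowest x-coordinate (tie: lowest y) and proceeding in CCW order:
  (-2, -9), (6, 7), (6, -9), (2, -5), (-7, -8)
Hull (CCW) = [(-7, -8), (-2, -9), (6, -9), (6, 7)]

Jarvis march: at each step, from the current hull vertex p, select the next vertex q as the point such that every other point lies strictly to the left of (or on) the directed line p → q. (Equivalently: for every other point r, the cross product (q − p) × (r − p) ≥ 0.)
Starting point (lowest x, tie lowest y): (-7, -8). Wrap until returning to start. Resulting hull: (-7, -8), (-2, -9), (6, -9), (6, 7).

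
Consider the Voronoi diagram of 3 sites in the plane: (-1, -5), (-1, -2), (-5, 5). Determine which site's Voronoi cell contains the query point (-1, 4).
Nearest site = (-5, 5)

The Voronoi cell of site s contains exactly those query points closer to s than to any other site. Compute squared distances from q = (-1, 4) to each site:
  (-5 − -1)² + (5 − 4)² = 17
  (-1 − -1)² + (-2 − 4)² = 36
  (-1 − -1)² + (-5 − 4)² = 81
Minimum is attained by (-5, 5), so q lies in its Voronoi cell.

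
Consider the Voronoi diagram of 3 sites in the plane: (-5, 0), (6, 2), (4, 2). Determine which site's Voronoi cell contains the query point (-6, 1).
Nearest site = (-5, 0)

The Voronoi cell of site s contains exactly those query points closer to s than to any other site. Compute squared distances from q = (-6, 1) to each site:
  (-5 − -6)² + (0 − 1)² = 2
  (4 − -6)² + (2 − 1)² = 101
  (6 − -6)² + (2 − 1)² = 145
Minimum is attained by (-5, 0), so q lies in its Voronoi cell.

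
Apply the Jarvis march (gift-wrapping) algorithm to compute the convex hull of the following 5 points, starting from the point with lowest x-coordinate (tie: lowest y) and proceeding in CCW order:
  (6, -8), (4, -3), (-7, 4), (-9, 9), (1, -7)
Hull (CCW) = [(-9, 9), (-7, 4), (1, -7), (6, -8), (4, -3)]

Jarvis march: at each step, from the current hull vertex p, select the next vertex q as the point such that every other point lies strictly to the left of (or on) the directed line p → q. (Equivalently: for every other point r, the cross product (q − p) × (r − p) ≥ 0.)
Starting point (lowest x, tie lowest y): (-9, 9). Wrap until returning to start. Resulting hull: (-9, 9), (-7, 4), (1, -7), (6, -8), (4, -3).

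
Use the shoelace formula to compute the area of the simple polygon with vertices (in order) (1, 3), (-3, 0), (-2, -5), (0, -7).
Area = 45/2

Shoelace formula: Area = (1/2) |Σ_i (x_i · y_{i+1} − x_{i+1} · y_i)| (indices mod n). Compute each cross term:
  (1)(0) − (-3)(3) = 9
  (-3)(-5) − (-2)(0) = 15
  (-2)(-7) − (0)(-5) = 14
  (0)(3) − (1)(-7) = 7
Sum = 45, so (signed) Area = 45/2 = 45/2, |Area| = 45/2.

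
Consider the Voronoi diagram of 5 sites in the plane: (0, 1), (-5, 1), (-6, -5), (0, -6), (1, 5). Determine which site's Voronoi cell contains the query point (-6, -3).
Nearest site = (-6, -5)

The Voronoi cell of site s contains exactly those query points closer to s than to any other site. Compute squared distances from q = (-6, -3) to each site:
  (-6 − -6)² + (-5 − -3)² = 4
  (-5 − -6)² + (1 − -3)² = 17
  (0 − -6)² + (-6 − -3)² = 45
  (0 − -6)² + (1 − -3)² = 52
  (1 − -6)² + (5 − -3)² = 113
Minimum is attained by (-6, -5), so q lies in its Voronoi cell.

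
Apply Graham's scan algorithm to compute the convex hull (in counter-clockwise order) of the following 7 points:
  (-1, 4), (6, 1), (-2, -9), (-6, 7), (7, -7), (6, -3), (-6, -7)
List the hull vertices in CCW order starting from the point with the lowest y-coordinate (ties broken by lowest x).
Hull (CCW) = [(-2, -9), (7, -7), (6, 1), (-6, 7), (-6, -7)]

Graham scan procedure:
  1. Find the pivot p₀ = point with lowest y (tie → lowest x): (-2, -9).
  2. Sort the remaining points by polar angle around p₀.
  3. Walk through sorted points, maintaining a stack; pop the top while the last three entries make a non-left turn (cross product ≤ 0).
  4. Final stack is the convex hull in CCW order: (-2, -9), (7, -7), (6, 1), (-6, 7), (-6, -7).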